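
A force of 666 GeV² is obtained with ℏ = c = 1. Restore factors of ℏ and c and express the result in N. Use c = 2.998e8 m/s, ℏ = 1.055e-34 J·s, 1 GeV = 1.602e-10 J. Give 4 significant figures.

5.404e8 N

Force is [E]/[L] = [E]²/(ℏc); restore (ℏc)⁻¹.
1 GeV² → 1/(ℏc) × (1 GeV in J)² = 8.114e5 N.
Result: 666 × 8.114e5 = 5.404e8 N.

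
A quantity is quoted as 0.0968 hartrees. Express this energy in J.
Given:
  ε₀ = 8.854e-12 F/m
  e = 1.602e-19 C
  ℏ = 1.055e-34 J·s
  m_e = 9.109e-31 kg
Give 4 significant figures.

4.215e-19 J

One hartree: E_h = m_e e⁴/(4πε₀ℏ)² = 4.354e-18 J.
0.0968 × 4.354e-18 J = 4.215e-19 J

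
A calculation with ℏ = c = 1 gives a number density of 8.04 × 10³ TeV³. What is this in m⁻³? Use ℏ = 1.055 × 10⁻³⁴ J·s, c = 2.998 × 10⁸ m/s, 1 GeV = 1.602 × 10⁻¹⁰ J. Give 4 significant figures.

1.045 × 10⁶⁰ m⁻³

Number density is [L]⁻³ = [E]³/(ℏc)³.
1 GeV³ → 1/(ℏc)³ × (1 GeV in J)³ = 1.299 × 10⁴⁷ m⁻³.
Convert the energy scale: 8.04 × 10³ TeV³ = 8.04 × 10¹² GeV³.
Result: 8.04 × 10¹² × 1.299 × 10⁴⁷ = 1.045 × 10⁶⁰ m⁻³.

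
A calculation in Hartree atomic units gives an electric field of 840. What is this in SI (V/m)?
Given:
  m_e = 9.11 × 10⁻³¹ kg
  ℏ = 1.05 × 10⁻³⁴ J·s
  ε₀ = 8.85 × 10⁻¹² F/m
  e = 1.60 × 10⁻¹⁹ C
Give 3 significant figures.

One atomic unit of electric field: E_au = E_h/(e a₀) = m_e²e⁵/((4πε₀)³ℏ⁴) = 5.20 × 10¹¹ V/m.
840 × 5.20 × 10¹¹ V/m = 4.37 × 10¹⁴ V/m

4.37 × 10¹⁴ V/m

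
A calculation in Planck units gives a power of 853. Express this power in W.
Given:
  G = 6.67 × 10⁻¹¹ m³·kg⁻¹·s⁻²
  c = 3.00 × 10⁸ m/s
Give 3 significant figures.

3.11 × 10⁵⁵ W

One Planck power: P_P = c⁵/G = 3.64 × 10⁵² W.
853 × 3.64 × 10⁵² W = 3.11 × 10⁵⁵ W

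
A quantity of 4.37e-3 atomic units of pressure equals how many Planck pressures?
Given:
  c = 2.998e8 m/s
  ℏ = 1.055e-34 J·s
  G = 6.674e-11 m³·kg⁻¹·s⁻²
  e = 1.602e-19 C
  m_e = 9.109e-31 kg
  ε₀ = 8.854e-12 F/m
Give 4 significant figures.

atomic unit of pressure: P_au = E_h/a₀³ = m_e⁴e¹⁰/((4πε₀)⁵ℏ⁸) = 2.929e13 Pa
Planck pressure: p_P = c⁷/(ℏG²) = 4.632e113 Pa
4.37e-3 × 2.929e13 / 4.632e113 = 2.763e-103

2.763e-103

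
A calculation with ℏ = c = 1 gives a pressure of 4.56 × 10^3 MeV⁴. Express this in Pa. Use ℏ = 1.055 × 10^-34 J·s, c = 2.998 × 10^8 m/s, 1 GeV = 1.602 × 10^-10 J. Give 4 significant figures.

Pressure is [E]/[L]³ = [E]⁴/(ℏc)³.
1 GeV⁴ → 1/(ℏc)³ × (1 GeV in J)⁴ = 2.082 × 10^37 Pa.
Convert the energy scale: 4.56 × 10^3 MeV⁴ = 4.56 × 10^-9 GeV⁴.
Result: 4.56 × 10^-9 × 2.082 × 10^37 = 9.492 × 10^28 Pa.

9.492 × 10^28 Pa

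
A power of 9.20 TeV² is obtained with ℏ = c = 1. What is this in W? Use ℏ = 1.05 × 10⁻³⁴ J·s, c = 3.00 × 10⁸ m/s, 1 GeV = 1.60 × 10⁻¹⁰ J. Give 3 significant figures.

Power is [E]/[T] = [E]²/ℏ.
1 GeV² → 1/ℏ × (1 GeV in J)² = 2.44 × 10¹⁴ W.
Convert the energy scale: 9.20 TeV² = 9.20 × 10⁶ GeV².
Result: 9.20 × 10⁶ × 2.44 × 10¹⁴ = 2.24 × 10²¹ W.

2.24 × 10²¹ W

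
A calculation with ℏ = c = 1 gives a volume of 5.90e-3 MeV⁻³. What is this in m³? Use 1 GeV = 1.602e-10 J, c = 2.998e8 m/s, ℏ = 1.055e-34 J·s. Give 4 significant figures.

4.541e-41 m³

Volume is [L]³ = [E]⁻³·(ℏc)³.
1 GeV⁻³ → (ℏc)³ × (1 GeV in J)⁻³ = 7.696e-48 m³.
Convert the energy scale: 5.90e-3 MeV⁻³ = 5.90e6 GeV⁻³.
Result: 5.90e6 × 7.696e-48 = 4.541e-41 m³.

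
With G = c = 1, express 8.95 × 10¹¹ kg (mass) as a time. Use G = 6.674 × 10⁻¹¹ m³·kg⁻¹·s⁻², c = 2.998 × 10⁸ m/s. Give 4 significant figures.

Mass → time via G/c³.
8.95 × 10¹¹ kg × (G/c³) = 2.217 × 10⁻²⁴ s

2.217 × 10⁻²⁴ s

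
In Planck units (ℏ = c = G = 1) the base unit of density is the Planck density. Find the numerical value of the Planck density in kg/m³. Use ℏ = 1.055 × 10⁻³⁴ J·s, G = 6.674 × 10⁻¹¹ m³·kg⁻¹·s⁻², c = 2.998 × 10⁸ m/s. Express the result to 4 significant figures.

ρ_P = c⁵/(ℏG²)
  = 2.422 × 10⁴² / 4.699 × 10⁻⁵⁵
  = 5.154 × 10⁹⁶ kg/m³

5.154 × 10⁹⁶ kg/m³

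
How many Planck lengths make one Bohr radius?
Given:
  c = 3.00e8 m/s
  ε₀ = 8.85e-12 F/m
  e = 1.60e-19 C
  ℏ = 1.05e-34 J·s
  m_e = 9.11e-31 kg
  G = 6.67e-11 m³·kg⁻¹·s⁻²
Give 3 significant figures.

Bohr radius: a₀ = 4πε₀ℏ²/(m_e e²) = 5.26e-11 m
Planck length: ℓ_P = √(ℏG/c³) = 1.61e-35 m
ratio = 5.26e-11 / 1.61e-35 = 3.26e24

3.26e24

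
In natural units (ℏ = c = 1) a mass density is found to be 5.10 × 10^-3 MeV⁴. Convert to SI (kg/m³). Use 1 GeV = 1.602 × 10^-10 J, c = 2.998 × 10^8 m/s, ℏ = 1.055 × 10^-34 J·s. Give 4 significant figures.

1.181 × 10^6 kg/m³

Mass density is [E]/(c²[L]³) = [E]⁴/(ℏ³c⁵).
1 GeV⁴ → 1/(ℏ³c⁵) × (1 GeV in J)⁴ = 2.316 × 10^20 kg/m³.
Convert the energy scale: 5.10 × 10^-3 MeV⁴ = 5.10 × 10^-15 GeV⁴.
Result: 5.10 × 10^-15 × 2.316 × 10^20 = 1.181 × 10^6 kg/m³.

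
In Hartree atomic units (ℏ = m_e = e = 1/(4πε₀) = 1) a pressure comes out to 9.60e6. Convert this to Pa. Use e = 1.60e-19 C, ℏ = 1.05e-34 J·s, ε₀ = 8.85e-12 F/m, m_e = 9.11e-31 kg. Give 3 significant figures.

One atomic unit of pressure: P_au = E_h/a₀³ = m_e⁴e¹⁰/((4πε₀)⁵ℏ⁸) = 3.01e13 Pa.
9.60e6 × 3.01e13 Pa = 2.89e20 Pa

2.89e20 Pa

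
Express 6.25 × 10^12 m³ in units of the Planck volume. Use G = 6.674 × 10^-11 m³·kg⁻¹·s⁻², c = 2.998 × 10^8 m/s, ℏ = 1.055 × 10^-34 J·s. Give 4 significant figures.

Planck volume: V_P = (ℏG/c³)^(3/2) = 4.224 × 10^-105 m³.
6.25 × 10^12 / 4.224 × 10^-105 = 1.480 × 10^117

1.480 × 10^117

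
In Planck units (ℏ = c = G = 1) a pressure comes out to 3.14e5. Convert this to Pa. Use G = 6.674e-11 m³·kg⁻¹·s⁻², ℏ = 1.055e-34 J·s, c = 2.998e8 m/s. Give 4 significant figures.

One Planck pressure: p_P = c⁷/(ℏG²) = 4.632e113 Pa.
3.14e5 × 4.632e113 Pa = 1.455e119 Pa

1.455e119 Pa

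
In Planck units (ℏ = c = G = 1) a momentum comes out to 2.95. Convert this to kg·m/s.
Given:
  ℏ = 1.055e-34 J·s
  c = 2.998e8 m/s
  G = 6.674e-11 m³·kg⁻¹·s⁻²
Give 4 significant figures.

One Planck momentum: p_P = √(ℏc³/G) = 6.527 kg·m/s.
2.95 × 6.527 kg·m/s = 19.25 kg·m/s

19.25 kg·m/s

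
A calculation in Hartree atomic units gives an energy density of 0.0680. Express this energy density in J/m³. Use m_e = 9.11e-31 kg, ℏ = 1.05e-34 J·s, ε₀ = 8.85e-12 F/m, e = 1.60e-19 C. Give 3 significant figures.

2.05e12 J/m³

One atomic unit of energy density: u_au = E_h/a₀³ = m_e⁴e¹⁰/((4πε₀)⁵ℏ⁸) = 3.01e13 J/m³.
0.0680 × 3.01e13 J/m³ = 2.05e12 J/m³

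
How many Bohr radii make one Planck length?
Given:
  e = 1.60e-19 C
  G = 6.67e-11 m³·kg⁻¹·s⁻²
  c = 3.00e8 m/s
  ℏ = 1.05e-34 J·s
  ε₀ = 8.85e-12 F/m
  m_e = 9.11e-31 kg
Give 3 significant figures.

3.06e-25

Planck length: ℓ_P = √(ℏG/c³) = 1.61e-35 m
Bohr radius: a₀ = 4πε₀ℏ²/(m_e e²) = 5.26e-11 m
ratio = 1.61e-35 / 5.26e-11 = 3.06e-25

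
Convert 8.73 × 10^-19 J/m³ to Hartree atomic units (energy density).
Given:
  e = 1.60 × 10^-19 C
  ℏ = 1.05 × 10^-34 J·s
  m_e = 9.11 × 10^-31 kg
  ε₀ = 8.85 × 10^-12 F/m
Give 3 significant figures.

atomic unit of energy density: u_au = E_h/a₀³ = m_e⁴e¹⁰/((4πε₀)⁵ℏ⁸) = 3.01 × 10^13 J/m³.
8.73 × 10^-19 / 3.01 × 10^13 = 2.90 × 10^-32

2.90 × 10^-32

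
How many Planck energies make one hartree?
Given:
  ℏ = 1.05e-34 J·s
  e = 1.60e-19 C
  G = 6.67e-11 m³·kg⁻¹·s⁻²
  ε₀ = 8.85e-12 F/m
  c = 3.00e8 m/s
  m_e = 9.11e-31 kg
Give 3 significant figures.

2.24e-27

hartree: E_h = m_e e⁴/(4πε₀ℏ)² = 4.38e-18 J
Planck energy: E_P = √(ℏc⁵/G) = 1.96e9 J
ratio = 4.38e-18 / 1.96e9 = 2.24e-27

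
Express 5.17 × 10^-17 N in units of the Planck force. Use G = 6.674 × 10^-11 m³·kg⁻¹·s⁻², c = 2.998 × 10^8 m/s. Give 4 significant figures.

Planck force: F_P = c⁴/G = 1.210 × 10^44 N.
5.17 × 10^-17 / 1.210 × 10^44 = 4.271 × 10^-61

4.271 × 10^-61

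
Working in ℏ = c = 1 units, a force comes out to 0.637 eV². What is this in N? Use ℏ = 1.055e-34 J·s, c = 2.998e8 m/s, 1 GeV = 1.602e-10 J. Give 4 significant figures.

Force is [E]/[L] = [E]²/(ℏc); restore (ℏc)⁻¹.
1 GeV² → 1/(ℏc) × (1 GeV in J)² = 8.114e5 N.
Convert the energy scale: 0.637 eV² = 6.37e-19 GeV².
Result: 6.37e-19 × 8.114e5 = 5.169e-13 N.

5.169e-13 N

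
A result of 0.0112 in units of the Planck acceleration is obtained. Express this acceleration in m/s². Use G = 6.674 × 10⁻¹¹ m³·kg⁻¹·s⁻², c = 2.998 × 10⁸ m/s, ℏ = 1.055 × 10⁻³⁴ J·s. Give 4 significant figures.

One Planck acceleration: a_P = √(c⁷/(ℏG)) = 5.560 × 10⁵¹ m/s².
0.0112 × 5.560 × 10⁵¹ m/s² = 6.227 × 10⁴⁹ m/s²

6.227 × 10⁴⁹ m/s²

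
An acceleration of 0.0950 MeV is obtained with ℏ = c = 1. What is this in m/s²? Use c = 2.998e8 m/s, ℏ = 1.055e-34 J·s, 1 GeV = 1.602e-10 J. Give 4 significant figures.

Acceleration is [L]/[T]² = c·[E]/ℏ.
1 GeV → c/ℏ × (1 GeV in J) = 4.552e32 m/s².
Convert the energy scale: 0.0950 MeV = 9.50e-5 GeV.
Result: 9.50e-5 × 4.552e32 = 4.325e28 m/s².

4.325e28 m/s²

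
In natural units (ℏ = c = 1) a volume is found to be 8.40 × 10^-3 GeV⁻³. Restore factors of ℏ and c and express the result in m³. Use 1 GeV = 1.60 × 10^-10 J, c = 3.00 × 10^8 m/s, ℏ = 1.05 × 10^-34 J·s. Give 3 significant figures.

Volume is [L]³ = [E]⁻³·(ℏc)³.
1 GeV⁻³ → (ℏc)³ × (1 GeV in J)⁻³ = 7.63 × 10^-48 m³.
Result: 8.40 × 10^-3 × 7.63 × 10^-48 = 6.41 × 10^-50 m³.

6.41 × 10^-50 m³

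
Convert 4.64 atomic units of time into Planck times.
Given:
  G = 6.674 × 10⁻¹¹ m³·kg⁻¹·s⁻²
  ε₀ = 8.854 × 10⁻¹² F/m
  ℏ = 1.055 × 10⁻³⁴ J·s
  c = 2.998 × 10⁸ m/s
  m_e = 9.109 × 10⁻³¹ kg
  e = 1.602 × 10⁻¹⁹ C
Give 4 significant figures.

atomic unit of time: τ_au = (4πε₀)²ℏ³/(m_e e⁴) = 2.423 × 10⁻¹⁷ s
Planck time: t_P = √(ℏG/c⁵) = 5.392 × 10⁻⁴⁴ s
4.64 × 2.423 × 10⁻¹⁷ / 5.392 × 10⁻⁴⁴ = 2.085 × 10²⁷

2.085 × 10²⁷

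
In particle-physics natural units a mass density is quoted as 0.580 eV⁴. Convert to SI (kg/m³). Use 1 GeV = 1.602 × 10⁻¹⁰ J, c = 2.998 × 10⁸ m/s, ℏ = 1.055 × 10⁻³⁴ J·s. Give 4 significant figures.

Mass density is [E]/(c²[L]³) = [E]⁴/(ℏ³c⁵).
1 GeV⁴ → 1/(ℏ³c⁵) × (1 GeV in J)⁴ = 2.316 × 10²⁰ kg/m³.
Convert the energy scale: 0.580 eV⁴ = 5.80 × 10⁻³⁷ GeV⁴.
Result: 5.80 × 10⁻³⁷ × 2.316 × 10²⁰ = 1.343 × 10⁻¹⁶ kg/m³.

1.343 × 10⁻¹⁶ kg/m³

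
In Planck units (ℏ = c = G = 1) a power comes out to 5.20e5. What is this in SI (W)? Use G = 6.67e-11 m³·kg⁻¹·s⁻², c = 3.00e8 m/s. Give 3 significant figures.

1.89e58 W

One Planck power: P_P = c⁵/G = 3.64e52 W.
5.20e5 × 3.64e52 W = 1.89e58 W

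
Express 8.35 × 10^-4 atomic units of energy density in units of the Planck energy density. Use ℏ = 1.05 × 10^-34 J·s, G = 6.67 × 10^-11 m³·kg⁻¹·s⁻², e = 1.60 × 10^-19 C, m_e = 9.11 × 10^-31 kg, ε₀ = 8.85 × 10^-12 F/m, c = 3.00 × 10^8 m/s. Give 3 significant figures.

atomic unit of energy density: u_au = E_h/a₀³ = m_e⁴e¹⁰/((4πε₀)⁵ℏ⁸) = 3.01 × 10^13 J/m³
Planck energy density: u_P = c⁷/(ℏG²) = 4.68 × 10^113 J/m³
8.35 × 10^-4 × 3.01 × 10^13 / 4.68 × 10^113 = 5.37 × 10^-104

5.37 × 10^-104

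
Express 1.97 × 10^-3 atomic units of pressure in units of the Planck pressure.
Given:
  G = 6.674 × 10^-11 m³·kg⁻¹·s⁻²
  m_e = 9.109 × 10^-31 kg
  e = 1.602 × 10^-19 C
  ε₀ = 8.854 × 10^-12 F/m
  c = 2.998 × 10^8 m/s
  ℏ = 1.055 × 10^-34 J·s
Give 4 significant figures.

atomic unit of pressure: P_au = E_h/a₀³ = m_e⁴e¹⁰/((4πε₀)⁵ℏ⁸) = 2.929 × 10^13 Pa
Planck pressure: p_P = c⁷/(ℏG²) = 4.632 × 10^113 Pa
1.97 × 10^-3 × 2.929 × 10^13 / 4.632 × 10^113 = 1.246 × 10^-103

1.246 × 10^-103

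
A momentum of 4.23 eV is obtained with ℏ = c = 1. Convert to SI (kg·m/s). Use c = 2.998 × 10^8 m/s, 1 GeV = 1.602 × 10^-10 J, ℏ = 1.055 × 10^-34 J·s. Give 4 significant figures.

2.260 × 10^-27 kg·m/s

Momentum is [E]/c; divide by c.
1 GeV → 1/c × (1 GeV in J) = 5.344 × 10^-19 kg·m/s.
Convert the energy scale: 4.23 eV = 4.23 × 10^-9 GeV.
Result: 4.23 × 10^-9 × 5.344 × 10^-19 = 2.260 × 10^-27 kg·m/s.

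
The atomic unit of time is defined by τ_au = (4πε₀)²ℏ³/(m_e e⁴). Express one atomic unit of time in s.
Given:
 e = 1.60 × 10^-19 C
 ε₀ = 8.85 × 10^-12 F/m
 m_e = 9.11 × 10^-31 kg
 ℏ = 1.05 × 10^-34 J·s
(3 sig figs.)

2.40 × 10^-17 s

τ_au = (4πε₀)²ℏ³/(m_e e⁴)
E_h = 4.38 × 10^-18 J
ℏ/E_h = 2.40 × 10^-17 s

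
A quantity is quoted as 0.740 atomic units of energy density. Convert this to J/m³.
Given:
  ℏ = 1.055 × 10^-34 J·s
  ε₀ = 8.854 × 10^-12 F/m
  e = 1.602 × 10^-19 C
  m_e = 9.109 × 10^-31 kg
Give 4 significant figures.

2.168 × 10^13 J/m³

One atomic unit of energy density: u_au = E_h/a₀³ = m_e⁴e¹⁰/((4πε₀)⁵ℏ⁸) = 2.929 × 10^13 J/m³.
0.740 × 2.929 × 10^13 J/m³ = 2.168 × 10^13 J/m³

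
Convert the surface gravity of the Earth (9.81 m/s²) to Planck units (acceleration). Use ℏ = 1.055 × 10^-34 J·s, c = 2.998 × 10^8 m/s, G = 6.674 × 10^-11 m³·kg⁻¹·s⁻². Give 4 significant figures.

Planck acceleration: a_P = √(c⁷/(ℏG)) = 5.560 × 10^51 m/s².
9.81 / 5.560 × 10^51 = 1.764 × 10^-51

1.764 × 10^-51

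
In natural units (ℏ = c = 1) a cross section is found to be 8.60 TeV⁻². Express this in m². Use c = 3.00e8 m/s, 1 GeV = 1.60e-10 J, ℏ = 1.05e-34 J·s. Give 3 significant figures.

Area is [L]² = [E]⁻²·(ℏc)²; restore (ℏc)².
1 GeV⁻² → (ℏc)² × (1 GeV in J)⁻² = 3.88e-32 m².
Convert the energy scale: 8.60 TeV⁻² = 8.60e-6 GeV⁻².
Result: 8.60e-6 × 3.88e-32 = 3.33e-37 m².

3.33e-37 m²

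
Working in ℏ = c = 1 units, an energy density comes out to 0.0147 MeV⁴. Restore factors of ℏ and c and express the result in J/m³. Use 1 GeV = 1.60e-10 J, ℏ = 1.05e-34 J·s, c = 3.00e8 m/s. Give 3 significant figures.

[E]/[L]³ = [E]⁴/(ℏc)³; restore (ℏc)⁻³.
1 GeV⁴ → 1/(ℏc)³ × (1 GeV in J)⁴ = 2.10e37 J/m³.
Convert the energy scale: 0.0147 MeV⁴ = 1.47e-14 GeV⁴.
Result: 1.47e-14 × 2.10e37 = 3.08e23 J/m³.

3.08e23 J/m³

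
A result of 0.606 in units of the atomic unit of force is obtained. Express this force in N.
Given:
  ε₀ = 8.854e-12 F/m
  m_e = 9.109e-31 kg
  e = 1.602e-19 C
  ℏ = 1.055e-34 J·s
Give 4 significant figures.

One atomic unit of force: F_au = E_h/a₀ = m_e²e⁶/((4πε₀)³ℏ⁴) = 8.220e-8 N.
0.606 × 8.220e-8 N = 4.981e-8 N

4.981e-8 N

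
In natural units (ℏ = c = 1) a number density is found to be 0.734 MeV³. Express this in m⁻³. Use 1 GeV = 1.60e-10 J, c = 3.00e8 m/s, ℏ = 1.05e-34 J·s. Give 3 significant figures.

Number density is [L]⁻³ = [E]³/(ℏc)³.
1 GeV³ → 1/(ℏc)³ × (1 GeV in J)³ = 1.31e47 m⁻³.
Convert the energy scale: 0.734 MeV³ = 7.34e-10 GeV³.
Result: 7.34e-10 × 1.31e47 = 9.62e37 m⁻³.

9.62e37 m⁻³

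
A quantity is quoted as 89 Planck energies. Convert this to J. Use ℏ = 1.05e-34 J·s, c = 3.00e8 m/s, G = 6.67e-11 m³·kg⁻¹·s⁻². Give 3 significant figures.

One Planck energy: E_P = √(ℏc⁵/G) = 1.96e9 J.
89 × 1.96e9 J = 1.74e11 J

1.74e11 J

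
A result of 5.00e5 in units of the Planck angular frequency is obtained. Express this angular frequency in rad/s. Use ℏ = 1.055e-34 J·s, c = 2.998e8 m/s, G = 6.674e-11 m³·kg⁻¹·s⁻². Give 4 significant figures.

One Planck angular frequency: ω_P = √(c⁵/(ℏG)) = 1.855e43 rad/s.
5.00e5 × 1.855e43 rad/s = 9.273e48 rad/s

9.273e48 rad/s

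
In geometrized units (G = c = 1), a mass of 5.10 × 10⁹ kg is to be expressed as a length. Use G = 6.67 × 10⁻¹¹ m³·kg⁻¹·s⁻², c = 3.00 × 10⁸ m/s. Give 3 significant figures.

3.78 × 10⁻¹⁸ m

In G = c = 1 units mass has dimensions of length; the conversion factor is G/c².
5.10 × 10⁹ kg × (G/c²) = 3.78 × 10⁻¹⁸ m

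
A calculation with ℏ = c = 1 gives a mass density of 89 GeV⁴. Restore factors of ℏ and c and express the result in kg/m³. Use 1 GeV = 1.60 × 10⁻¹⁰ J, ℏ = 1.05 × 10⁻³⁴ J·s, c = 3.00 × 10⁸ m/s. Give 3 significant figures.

Mass density is [E]/(c²[L]³) = [E]⁴/(ℏ³c⁵).
1 GeV⁴ → 1/(ℏ³c⁵) × (1 GeV in J)⁴ = 2.33 × 10²⁰ kg/m³.
Result: 89 × 2.33 × 10²⁰ = 2.07 × 10²² kg/m³.

2.07 × 10²² kg/m³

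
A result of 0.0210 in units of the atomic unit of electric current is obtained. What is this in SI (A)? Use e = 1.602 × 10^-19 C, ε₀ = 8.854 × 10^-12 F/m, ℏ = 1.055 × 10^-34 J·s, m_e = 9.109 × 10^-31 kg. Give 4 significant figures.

1.389 × 10^-4 A

One atomic unit of electric current: I_au = e E_h/ℏ = m_e e⁵/((4πε₀)²ℏ³) = 6.612 × 10^-3 A.
0.0210 × 6.612 × 10^-3 A = 1.389 × 10^-4 A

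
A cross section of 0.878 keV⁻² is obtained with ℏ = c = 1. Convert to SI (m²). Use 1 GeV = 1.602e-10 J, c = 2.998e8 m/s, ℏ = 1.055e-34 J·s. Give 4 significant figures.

3.422e-20 m²

Area is [L]² = [E]⁻²·(ℏc)²; restore (ℏc)².
1 GeV⁻² → (ℏc)² × (1 GeV in J)⁻² = 3.898e-32 m².
Convert the energy scale: 0.878 keV⁻² = 8.78e11 GeV⁻².
Result: 8.78e11 × 3.898e-32 = 3.422e-20 m².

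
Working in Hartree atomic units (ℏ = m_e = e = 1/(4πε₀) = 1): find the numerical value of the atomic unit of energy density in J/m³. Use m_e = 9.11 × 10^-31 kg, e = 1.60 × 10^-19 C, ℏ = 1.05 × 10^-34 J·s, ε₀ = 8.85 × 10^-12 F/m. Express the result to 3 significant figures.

Dimensional analysis gives u_au = E_h/a₀³ = m_e⁴e¹⁰/((4πε₀)⁵ℏ⁸).
E_h = 4.38 × 10^-18 J
a₀ = 5.26 × 10^-11 m
E_h/a₀³ = 3.01 × 10^13 J/m³

3.01 × 10^13 J/m³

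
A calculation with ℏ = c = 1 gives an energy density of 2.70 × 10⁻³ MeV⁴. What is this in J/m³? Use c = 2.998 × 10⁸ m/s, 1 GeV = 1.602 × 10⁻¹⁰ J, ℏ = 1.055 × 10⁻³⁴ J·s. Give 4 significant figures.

5.620 × 10²² J/m³

[E]/[L]³ = [E]⁴/(ℏc)³; restore (ℏc)⁻³.
1 GeV⁴ → 1/(ℏc)³ × (1 GeV in J)⁴ = 2.082 × 10³⁷ J/m³.
Convert the energy scale: 2.70 × 10⁻³ MeV⁴ = 2.70 × 10⁻¹⁵ GeV⁴.
Result: 2.70 × 10⁻¹⁵ × 2.082 × 10³⁷ = 5.620 × 10²² J/m³.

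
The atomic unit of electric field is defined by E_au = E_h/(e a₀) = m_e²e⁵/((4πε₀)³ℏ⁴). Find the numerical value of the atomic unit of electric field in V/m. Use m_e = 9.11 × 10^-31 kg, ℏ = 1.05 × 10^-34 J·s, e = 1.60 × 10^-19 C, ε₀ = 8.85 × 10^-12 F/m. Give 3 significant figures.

E_au = E_h/(e a₀) = m_e²e⁵/((4πε₀)³ℏ⁴)
E_h = 4.38 × 10^-18 J
a₀ = 5.26 × 10^-11 m
E_h/(e·a₀) = 5.20 × 10^11 V/m

5.20 × 10^11 V/m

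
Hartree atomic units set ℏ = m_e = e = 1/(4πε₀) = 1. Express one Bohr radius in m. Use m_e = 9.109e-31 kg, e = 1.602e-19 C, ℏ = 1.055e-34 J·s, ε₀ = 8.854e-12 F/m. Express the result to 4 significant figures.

5.297e-11 m

The unique combination of the constants set to 1 with dimensions of length is a₀ = 4πε₀ℏ²/(m_e e²).
  = 1.238e-78 / 2.338e-68
  = 5.297e-11 m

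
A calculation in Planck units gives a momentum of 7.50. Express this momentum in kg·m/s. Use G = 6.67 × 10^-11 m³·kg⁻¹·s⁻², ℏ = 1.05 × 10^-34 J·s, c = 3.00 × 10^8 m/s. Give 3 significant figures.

One Planck momentum: p_P = √(ℏc³/G) = 6.52 kg·m/s.
7.50 × 6.52 kg·m/s = 48.9 kg·m/s

48.9 kg·m/s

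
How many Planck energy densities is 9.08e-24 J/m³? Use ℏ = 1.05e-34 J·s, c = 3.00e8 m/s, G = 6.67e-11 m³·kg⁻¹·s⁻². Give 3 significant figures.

Planck energy density: u_P = c⁷/(ℏG²) = 4.68e113 J/m³.
9.08e-24 / 4.68e113 = 1.94e-137

1.94e-137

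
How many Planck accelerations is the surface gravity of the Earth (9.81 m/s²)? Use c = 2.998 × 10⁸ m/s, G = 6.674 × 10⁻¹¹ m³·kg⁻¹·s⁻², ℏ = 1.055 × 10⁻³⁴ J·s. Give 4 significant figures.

Planck acceleration: a_P = √(c⁷/(ℏG)) = 5.560 × 10⁵¹ m/s².
9.81 / 5.560 × 10⁵¹ = 1.764 × 10⁻⁵¹

1.764 × 10⁻⁵¹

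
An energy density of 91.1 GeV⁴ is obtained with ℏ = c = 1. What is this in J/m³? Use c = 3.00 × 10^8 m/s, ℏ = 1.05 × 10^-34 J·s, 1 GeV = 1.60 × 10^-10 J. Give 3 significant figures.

1.91 × 10^39 J/m³

[E]/[L]³ = [E]⁴/(ℏc)³; restore (ℏc)⁻³.
1 GeV⁴ → 1/(ℏc)³ × (1 GeV in J)⁴ = 2.10 × 10^37 J/m³.
Result: 91.1 × 2.10 × 10^37 = 1.91 × 10^39 J/m³.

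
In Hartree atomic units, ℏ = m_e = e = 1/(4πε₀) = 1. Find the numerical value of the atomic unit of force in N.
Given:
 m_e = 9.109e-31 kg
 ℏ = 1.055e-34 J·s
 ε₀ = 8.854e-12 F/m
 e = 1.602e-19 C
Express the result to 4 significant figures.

From ℏ = m_e = e = 1/(4πε₀) = 1 the force scale is F_au = E_h/a₀ = m_e²e⁶/((4πε₀)³ℏ⁴).
E_h = 4.354e-18 J
a₀ = 5.297e-11 m
E_h/a₀ = 8.220e-8 N

8.220e-8 N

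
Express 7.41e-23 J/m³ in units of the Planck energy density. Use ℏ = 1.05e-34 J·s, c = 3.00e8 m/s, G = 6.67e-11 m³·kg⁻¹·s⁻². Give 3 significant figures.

1.58e-136

Planck energy density: u_P = c⁷/(ℏG²) = 4.68e113 J/m³.
7.41e-23 / 4.68e113 = 1.58e-136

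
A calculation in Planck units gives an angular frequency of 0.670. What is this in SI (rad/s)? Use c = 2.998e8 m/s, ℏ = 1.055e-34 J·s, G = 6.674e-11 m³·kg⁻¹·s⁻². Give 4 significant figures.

1.243e43 rad/s

One Planck angular frequency: ω_P = √(c⁵/(ℏG)) = 1.855e43 rad/s.
0.670 × 1.855e43 rad/s = 1.243e43 rad/s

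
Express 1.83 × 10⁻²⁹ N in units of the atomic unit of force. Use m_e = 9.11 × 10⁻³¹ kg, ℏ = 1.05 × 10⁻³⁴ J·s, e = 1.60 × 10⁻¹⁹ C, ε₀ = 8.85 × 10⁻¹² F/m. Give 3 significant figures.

2.20 × 10⁻²²

atomic unit of force: F_au = E_h/a₀ = m_e²e⁶/((4πε₀)³ℏ⁴) = 8.33 × 10⁻⁸ N.
1.83 × 10⁻²⁹ / 8.33 × 10⁻⁸ = 2.20 × 10⁻²²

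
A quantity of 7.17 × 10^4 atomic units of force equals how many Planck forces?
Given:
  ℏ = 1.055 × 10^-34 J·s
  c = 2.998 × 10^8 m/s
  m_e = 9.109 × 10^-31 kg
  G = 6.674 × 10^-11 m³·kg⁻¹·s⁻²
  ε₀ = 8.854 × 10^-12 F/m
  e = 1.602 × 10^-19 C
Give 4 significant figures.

atomic unit of force: F_au = E_h/a₀ = m_e²e⁶/((4πε₀)³ℏ⁴) = 8.220 × 10^-8 N
Planck force: F_P = c⁴/G = 1.210 × 10^44 N
7.17 × 10^4 × 8.220 × 10^-8 / 1.210 × 10^44 = 4.869 × 10^-47

4.869 × 10^-47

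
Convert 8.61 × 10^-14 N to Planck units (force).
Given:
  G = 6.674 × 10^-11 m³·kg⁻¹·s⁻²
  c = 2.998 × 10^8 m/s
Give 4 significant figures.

7.113 × 10^-58

Planck force: F_P = c⁴/G = 1.210 × 10^44 N.
8.61 × 10^-14 / 1.210 × 10^44 = 7.113 × 10^-58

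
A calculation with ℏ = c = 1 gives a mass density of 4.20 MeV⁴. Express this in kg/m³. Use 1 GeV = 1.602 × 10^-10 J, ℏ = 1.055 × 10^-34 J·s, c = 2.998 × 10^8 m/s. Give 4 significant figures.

9.727 × 10^8 kg/m³

Mass density is [E]/(c²[L]³) = [E]⁴/(ℏ³c⁵).
1 GeV⁴ → 1/(ℏ³c⁵) × (1 GeV in J)⁴ = 2.316 × 10^20 kg/m³.
Convert the energy scale: 4.20 MeV⁴ = 4.20 × 10^-12 GeV⁴.
Result: 4.20 × 10^-12 × 2.316 × 10^20 = 9.727 × 10^8 kg/m³.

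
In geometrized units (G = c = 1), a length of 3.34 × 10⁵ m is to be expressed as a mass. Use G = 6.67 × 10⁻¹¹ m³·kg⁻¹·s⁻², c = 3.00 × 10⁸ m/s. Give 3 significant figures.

Length → mass via c²/G.
3.34 × 10⁵ m × (c²/G) = 4.51 × 10³² kg

4.51 × 10³² kg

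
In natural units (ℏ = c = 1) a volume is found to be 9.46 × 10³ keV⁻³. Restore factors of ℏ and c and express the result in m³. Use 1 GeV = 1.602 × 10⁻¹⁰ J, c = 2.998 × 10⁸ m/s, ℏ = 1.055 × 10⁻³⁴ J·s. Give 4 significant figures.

Volume is [L]³ = [E]⁻³·(ℏc)³.
1 GeV⁻³ → (ℏc)³ × (1 GeV in J)⁻³ = 7.696 × 10⁻⁴⁸ m³.
Convert the energy scale: 9.46 × 10³ keV⁻³ = 9.46 × 10²¹ GeV⁻³.
Result: 9.46 × 10²¹ × 7.696 × 10⁻⁴⁸ = 7.280 × 10⁻²⁶ m³.

7.280 × 10⁻²⁶ m³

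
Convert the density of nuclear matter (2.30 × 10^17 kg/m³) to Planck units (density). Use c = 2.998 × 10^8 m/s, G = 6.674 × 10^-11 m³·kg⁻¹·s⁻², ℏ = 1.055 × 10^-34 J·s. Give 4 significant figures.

4.463 × 10^-80

Planck density: ρ_P = c⁵/(ℏG²) = 5.154 × 10^96 kg/m³.
2.30 × 10^17 / 5.154 × 10^96 = 4.463 × 10^-80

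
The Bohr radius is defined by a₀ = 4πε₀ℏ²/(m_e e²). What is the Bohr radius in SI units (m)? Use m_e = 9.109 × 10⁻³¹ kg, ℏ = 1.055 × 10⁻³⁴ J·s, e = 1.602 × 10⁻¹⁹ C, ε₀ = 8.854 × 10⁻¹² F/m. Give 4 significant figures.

5.297 × 10⁻¹¹ m

a₀ = 4πε₀ℏ²/(m_e e²)
  = 1.238 × 10⁻⁷⁸ / 2.338 × 10⁻⁶⁸
  = 5.297 × 10⁻¹¹ m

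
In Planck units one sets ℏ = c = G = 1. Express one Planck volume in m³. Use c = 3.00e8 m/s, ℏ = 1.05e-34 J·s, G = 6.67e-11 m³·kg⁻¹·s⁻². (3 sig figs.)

4.18e-105 m³

V_P = (ℏG/c³)^(3/2)
  = √(1.75e-209)
  = 4.18e-105 m³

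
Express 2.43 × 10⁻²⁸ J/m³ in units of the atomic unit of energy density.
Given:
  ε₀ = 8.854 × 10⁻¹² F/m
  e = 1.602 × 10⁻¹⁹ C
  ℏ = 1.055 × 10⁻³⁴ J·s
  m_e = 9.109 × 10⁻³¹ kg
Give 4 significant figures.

8.296 × 10⁻⁴²

atomic unit of energy density: u_au = E_h/a₀³ = m_e⁴e¹⁰/((4πε₀)⁵ℏ⁸) = 2.929 × 10¹³ J/m³.
2.43 × 10⁻²⁸ / 2.929 × 10¹³ = 8.296 × 10⁻⁴²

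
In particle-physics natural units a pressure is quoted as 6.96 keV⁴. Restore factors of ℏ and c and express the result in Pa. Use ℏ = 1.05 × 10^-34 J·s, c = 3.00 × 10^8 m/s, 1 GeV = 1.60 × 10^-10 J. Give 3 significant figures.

Pressure is [E]/[L]³ = [E]⁴/(ℏc)³.
1 GeV⁴ → 1/(ℏc)³ × (1 GeV in J)⁴ = 2.10 × 10^37 Pa.
Convert the energy scale: 6.96 keV⁴ = 6.96 × 10^-24 GeV⁴.
Result: 6.96 × 10^-24 × 2.10 × 10^37 = 1.46 × 10^14 Pa.

1.46 × 10^14 Pa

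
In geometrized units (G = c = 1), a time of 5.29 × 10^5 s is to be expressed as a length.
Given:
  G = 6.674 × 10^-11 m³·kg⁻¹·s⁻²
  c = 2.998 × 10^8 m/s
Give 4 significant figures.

1.586 × 10^14 m

Time → length via c.
5.29 × 10^5 s × (c) = 1.586 × 10^14 m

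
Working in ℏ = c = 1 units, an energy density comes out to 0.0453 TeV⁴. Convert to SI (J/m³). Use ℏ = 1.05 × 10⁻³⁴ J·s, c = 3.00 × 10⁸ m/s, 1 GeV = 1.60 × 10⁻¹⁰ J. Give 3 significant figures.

9.50 × 10⁴⁷ J/m³

[E]/[L]³ = [E]⁴/(ℏc)³; restore (ℏc)⁻³.
1 GeV⁴ → 1/(ℏc)³ × (1 GeV in J)⁴ = 2.10 × 10³⁷ J/m³.
Convert the energy scale: 0.0453 TeV⁴ = 4.53 × 10¹⁰ GeV⁴.
Result: 4.53 × 10¹⁰ × 2.10 × 10³⁷ = 9.50 × 10⁴⁷ J/m³.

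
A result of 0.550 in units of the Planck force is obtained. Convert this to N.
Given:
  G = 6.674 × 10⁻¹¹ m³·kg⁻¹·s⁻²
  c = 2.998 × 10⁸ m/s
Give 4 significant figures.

One Planck force: F_P = c⁴/G = 1.210 × 10⁴⁴ N.
0.550 × 1.210 × 10⁴⁴ N = 6.657 × 10⁴³ N

6.657 × 10⁴³ N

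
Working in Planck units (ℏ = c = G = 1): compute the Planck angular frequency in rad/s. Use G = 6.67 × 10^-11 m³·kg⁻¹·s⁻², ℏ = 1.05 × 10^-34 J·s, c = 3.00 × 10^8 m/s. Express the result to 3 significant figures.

From ℏ = c = G = 1 the angular frequency scale is ω_P = √(c⁵/(ℏG)).
  = √(3.47 × 10^86)
  = 1.86 × 10^43 rad/s

1.86 × 10^43 rad/s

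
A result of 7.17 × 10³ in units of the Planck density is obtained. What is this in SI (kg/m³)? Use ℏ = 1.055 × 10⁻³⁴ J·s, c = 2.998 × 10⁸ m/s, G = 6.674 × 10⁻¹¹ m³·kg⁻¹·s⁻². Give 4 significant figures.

One Planck density: ρ_P = c⁵/(ℏG²) = 5.154 × 10⁹⁶ kg/m³.
7.17 × 10³ × 5.154 × 10⁹⁶ kg/m³ = 3.695 × 10¹⁰⁰ kg/m³

3.695 × 10¹⁰⁰ kg/m³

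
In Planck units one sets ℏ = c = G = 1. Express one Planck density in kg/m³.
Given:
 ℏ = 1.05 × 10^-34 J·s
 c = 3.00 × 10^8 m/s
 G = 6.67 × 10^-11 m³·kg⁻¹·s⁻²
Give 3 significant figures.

5.20 × 10^96 kg/m³

ρ_P = c⁵/(ℏG²)
  = 2.43 × 10^42 / 4.67 × 10^-55
  = 5.20 × 10^96 kg/m³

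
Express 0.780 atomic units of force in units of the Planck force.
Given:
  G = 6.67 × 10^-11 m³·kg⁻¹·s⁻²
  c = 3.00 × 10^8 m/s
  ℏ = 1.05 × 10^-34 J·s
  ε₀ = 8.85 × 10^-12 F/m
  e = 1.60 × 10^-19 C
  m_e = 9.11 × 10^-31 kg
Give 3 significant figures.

atomic unit of force: F_au = E_h/a₀ = m_e²e⁶/((4πε₀)³ℏ⁴) = 8.33 × 10^-8 N
Planck force: F_P = c⁴/G = 1.21 × 10^44 N
0.780 × 8.33 × 10^-8 / 1.21 × 10^44 = 5.35 × 10^-52

5.35 × 10^-52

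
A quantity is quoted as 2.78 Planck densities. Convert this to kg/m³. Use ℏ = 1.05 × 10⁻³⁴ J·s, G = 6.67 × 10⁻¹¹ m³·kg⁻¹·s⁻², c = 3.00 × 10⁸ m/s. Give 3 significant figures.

One Planck density: ρ_P = c⁵/(ℏG²) = 5.20 × 10⁹⁶ kg/m³.
2.78 × 5.20 × 10⁹⁶ kg/m³ = 1.45 × 10⁹⁷ kg/m³

1.45 × 10⁹⁷ kg/m³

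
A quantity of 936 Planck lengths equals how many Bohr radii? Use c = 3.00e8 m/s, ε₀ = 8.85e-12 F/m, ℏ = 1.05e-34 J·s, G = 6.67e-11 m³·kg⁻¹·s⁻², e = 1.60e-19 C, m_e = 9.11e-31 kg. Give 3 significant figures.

2.87e-22

Planck length: ℓ_P = √(ℏG/c³) = 1.61e-35 m
Bohr radius: a₀ = 4πε₀ℏ²/(m_e e²) = 5.26e-11 m
936 × 1.61e-35 / 5.26e-11 = 2.87e-22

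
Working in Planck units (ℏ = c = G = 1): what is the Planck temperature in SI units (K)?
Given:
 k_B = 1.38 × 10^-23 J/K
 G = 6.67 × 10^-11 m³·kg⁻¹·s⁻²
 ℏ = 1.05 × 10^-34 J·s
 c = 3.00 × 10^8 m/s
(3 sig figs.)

Dimensional analysis gives T_P = √(ℏc⁵/G) / k_B.
  = √(3.83 × 10^18) × 7.25 × 10^22
  = 1.42 × 10^32 K

1.42 × 10^32 K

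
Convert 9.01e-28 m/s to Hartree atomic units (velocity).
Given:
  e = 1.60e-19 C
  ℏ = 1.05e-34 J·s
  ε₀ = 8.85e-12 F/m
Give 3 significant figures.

4.11e-34

atomic unit of velocity: v_au = e²/(4πε₀ℏ) = 2.19e6 m/s.
9.01e-28 / 2.19e6 = 4.11e-34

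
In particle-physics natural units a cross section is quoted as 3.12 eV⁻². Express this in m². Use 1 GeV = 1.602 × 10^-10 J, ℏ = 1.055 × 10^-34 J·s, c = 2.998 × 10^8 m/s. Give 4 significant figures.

1.216 × 10^-13 m²

Area is [L]² = [E]⁻²·(ℏc)²; restore (ℏc)².
1 GeV⁻² → (ℏc)² × (1 GeV in J)⁻² = 3.898 × 10^-32 m².
Convert the energy scale: 3.12 eV⁻² = 3.12 × 10^18 GeV⁻².
Result: 3.12 × 10^18 × 3.898 × 10^-32 = 1.216 × 10^-13 m².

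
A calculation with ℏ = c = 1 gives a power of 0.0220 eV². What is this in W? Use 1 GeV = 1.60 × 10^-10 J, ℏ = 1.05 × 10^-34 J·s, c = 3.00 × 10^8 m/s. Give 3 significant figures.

Power is [E]/[T] = [E]²/ℏ.
1 GeV² → 1/ℏ × (1 GeV in J)² = 2.44 × 10^14 W.
Convert the energy scale: 0.0220 eV² = 2.20 × 10^-20 GeV².
Result: 2.20 × 10^-20 × 2.44 × 10^14 = 5.36 × 10^-6 W.

5.36 × 10^-6 W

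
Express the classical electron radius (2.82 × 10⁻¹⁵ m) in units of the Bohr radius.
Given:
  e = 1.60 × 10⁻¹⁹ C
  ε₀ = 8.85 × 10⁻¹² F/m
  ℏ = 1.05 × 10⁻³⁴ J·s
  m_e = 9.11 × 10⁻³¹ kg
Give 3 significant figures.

5.36 × 10⁻⁵

Bohr radius: a₀ = 4πε₀ℏ²/(m_e e²) = 5.26 × 10⁻¹¹ m.
2.82 × 10⁻¹⁵ / 5.26 × 10⁻¹¹ = 5.36 × 10⁻⁵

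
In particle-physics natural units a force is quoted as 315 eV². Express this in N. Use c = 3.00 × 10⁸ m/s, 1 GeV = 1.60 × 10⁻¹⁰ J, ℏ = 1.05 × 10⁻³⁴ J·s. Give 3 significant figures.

2.56 × 10⁻¹⁰ N

Force is [E]/[L] = [E]²/(ℏc); restore (ℏc)⁻¹.
1 GeV² → 1/(ℏc) × (1 GeV in J)² = 8.13 × 10⁵ N.
Convert the energy scale: 315 eV² = 3.15 × 10⁻¹⁶ GeV².
Result: 3.15 × 10⁻¹⁶ × 8.13 × 10⁵ = 2.56 × 10⁻¹⁰ N.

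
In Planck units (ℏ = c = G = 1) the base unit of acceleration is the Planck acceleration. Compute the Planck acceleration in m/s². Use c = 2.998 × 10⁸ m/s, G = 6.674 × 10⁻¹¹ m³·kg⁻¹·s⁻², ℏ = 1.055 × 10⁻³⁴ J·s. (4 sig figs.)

a_P = √(c⁷/(ℏG))
  = √(3.092 × 10¹⁰³)
  = 5.560 × 10⁵¹ m/s²

5.560 × 10⁵¹ m/s²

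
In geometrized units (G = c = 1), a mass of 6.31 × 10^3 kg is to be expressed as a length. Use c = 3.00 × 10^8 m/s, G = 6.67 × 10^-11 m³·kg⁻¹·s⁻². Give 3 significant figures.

4.68 × 10^-24 m

In G = c = 1 units mass has dimensions of length; the conversion factor is G/c².
6.31 × 10^3 kg × (G/c²) = 4.68 × 10^-24 m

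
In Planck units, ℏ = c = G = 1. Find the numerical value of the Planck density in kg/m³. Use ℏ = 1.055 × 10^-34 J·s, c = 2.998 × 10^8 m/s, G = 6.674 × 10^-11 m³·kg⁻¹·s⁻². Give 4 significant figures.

5.154 × 10^96 kg/m³

The unique combination of the constants set to 1 with dimensions of density is ρ_P = c⁵/(ℏG²).
  = 2.422 × 10^42 / 4.699 × 10^-55
  = 5.154 × 10^96 kg/m³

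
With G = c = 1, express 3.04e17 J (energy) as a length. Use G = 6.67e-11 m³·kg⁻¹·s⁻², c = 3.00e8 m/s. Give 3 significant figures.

Energy → length via G/c⁴.
3.04e17 J × (G/c⁴) = 2.50e-27 m

2.50e-27 m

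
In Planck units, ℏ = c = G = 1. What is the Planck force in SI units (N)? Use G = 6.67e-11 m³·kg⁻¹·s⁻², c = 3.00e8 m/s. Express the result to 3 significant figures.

1.21e44 N

Dimensional analysis gives F_P = c⁴/G.
  = 8.10e33 / 6.67e-11
  = 1.21e44 N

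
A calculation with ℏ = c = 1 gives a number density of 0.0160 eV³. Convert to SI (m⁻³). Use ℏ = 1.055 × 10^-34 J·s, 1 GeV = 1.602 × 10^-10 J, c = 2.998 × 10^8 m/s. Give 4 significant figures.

Number density is [L]⁻³ = [E]³/(ℏc)³.
1 GeV³ → 1/(ℏc)³ × (1 GeV in J)³ = 1.299 × 10^47 m⁻³.
Convert the energy scale: 0.0160 eV³ = 1.60 × 10^-29 GeV³.
Result: 1.60 × 10^-29 × 1.299 × 10^47 = 2.079 × 10^18 m⁻³.

2.079 × 10^18 m⁻³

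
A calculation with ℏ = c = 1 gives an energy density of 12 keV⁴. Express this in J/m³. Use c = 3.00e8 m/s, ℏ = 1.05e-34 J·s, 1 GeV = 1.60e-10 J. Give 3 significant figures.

2.52e14 J/m³

[E]/[L]³ = [E]⁴/(ℏc)³; restore (ℏc)⁻³.
1 GeV⁴ → 1/(ℏc)³ × (1 GeV in J)⁴ = 2.10e37 J/m³.
Convert the energy scale: 12 keV⁴ = 1.20e-23 GeV⁴.
Result: 1.20e-23 × 2.10e37 = 2.52e14 J/m³.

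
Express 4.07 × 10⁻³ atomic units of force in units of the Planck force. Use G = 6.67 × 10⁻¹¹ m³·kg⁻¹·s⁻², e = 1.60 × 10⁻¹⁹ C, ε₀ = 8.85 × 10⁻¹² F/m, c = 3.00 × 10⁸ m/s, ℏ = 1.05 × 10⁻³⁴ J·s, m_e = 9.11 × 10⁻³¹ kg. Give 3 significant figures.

2.79 × 10⁻⁵⁴

atomic unit of force: F_au = E_h/a₀ = m_e²e⁶/((4πε₀)³ℏ⁴) = 8.33 × 10⁻⁸ N
Planck force: F_P = c⁴/G = 1.21 × 10⁴⁴ N
4.07 × 10⁻³ × 8.33 × 10⁻⁸ / 1.21 × 10⁴⁴ = 2.79 × 10⁻⁵⁴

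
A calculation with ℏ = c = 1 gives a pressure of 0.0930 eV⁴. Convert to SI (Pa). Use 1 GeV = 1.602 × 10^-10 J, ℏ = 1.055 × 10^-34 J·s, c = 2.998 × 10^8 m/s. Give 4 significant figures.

1.936 Pa

Pressure is [E]/[L]³ = [E]⁴/(ℏc)³.
1 GeV⁴ → 1/(ℏc)³ × (1 GeV in J)⁴ = 2.082 × 10^37 Pa.
Convert the energy scale: 0.0930 eV⁴ = 9.30 × 10^-38 GeV⁴.
Result: 9.30 × 10^-38 × 2.082 × 10^37 = 1.936 Pa.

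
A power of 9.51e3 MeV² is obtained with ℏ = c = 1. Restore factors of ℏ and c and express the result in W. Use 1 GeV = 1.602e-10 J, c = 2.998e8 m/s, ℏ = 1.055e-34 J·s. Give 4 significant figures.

2.313e12 W

Power is [E]/[T] = [E]²/ℏ.
1 GeV² → 1/ℏ × (1 GeV in J)² = 2.433e14 W.
Convert the energy scale: 9.51e3 MeV² = 9.51e-3 GeV².
Result: 9.51e-3 × 2.433e14 = 2.313e12 W.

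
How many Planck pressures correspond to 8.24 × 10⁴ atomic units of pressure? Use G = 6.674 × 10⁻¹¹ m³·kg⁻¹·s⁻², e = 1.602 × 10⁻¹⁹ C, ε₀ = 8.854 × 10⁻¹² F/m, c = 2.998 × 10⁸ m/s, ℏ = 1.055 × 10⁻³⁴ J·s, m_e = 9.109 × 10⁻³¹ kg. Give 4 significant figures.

atomic unit of pressure: P_au = E_h/a₀³ = m_e⁴e¹⁰/((4πε₀)⁵ℏ⁸) = 2.929 × 10¹³ Pa
Planck pressure: p_P = c⁷/(ℏG²) = 4.632 × 10¹¹³ Pa
8.24 × 10⁴ × 2.929 × 10¹³ / 4.632 × 10¹¹³ = 5.210 × 10⁻⁹⁶

5.210 × 10⁻⁹⁶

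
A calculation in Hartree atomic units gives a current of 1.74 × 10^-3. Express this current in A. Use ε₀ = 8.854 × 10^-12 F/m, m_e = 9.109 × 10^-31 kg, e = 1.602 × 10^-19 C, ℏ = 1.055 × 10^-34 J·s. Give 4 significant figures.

One atomic unit of electric current: I_au = e E_h/ℏ = m_e e⁵/((4πε₀)²ℏ³) = 6.612 × 10^-3 A.
1.74 × 10^-3 × 6.612 × 10^-3 A = 1.150 × 10^-5 A

1.150 × 10^-5 A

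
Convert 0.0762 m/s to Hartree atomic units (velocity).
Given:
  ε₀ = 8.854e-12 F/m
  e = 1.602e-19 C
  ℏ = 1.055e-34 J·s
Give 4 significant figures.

3.485e-8

atomic unit of velocity: v_au = e²/(4πε₀ℏ) = 2.186e6 m/s.
0.0762 / 2.186e6 = 3.485e-8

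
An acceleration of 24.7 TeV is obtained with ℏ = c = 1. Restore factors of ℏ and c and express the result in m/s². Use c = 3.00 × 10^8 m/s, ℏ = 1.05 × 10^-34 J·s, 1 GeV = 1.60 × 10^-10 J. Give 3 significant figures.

1.13 × 10^37 m/s²

Acceleration is [L]/[T]² = c·[E]/ℏ.
1 GeV → c/ℏ × (1 GeV in J) = 4.57 × 10^32 m/s².
Convert the energy scale: 24.7 TeV = 2.47 × 10^4 GeV.
Result: 2.47 × 10^4 × 4.57 × 10^32 = 1.13 × 10^37 m/s².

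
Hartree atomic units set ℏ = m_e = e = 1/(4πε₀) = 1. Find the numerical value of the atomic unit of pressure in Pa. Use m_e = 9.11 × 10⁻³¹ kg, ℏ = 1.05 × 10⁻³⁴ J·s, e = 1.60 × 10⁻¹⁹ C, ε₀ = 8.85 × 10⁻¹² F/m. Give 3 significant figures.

The unique combination of the constants set to 1 with dimensions of pressure is P_au = E_h/a₀³ = m_e⁴e¹⁰/((4πε₀)⁵ℏ⁸).
E_h = 4.38 × 10⁻¹⁸ J
a₀ = 5.26 × 10⁻¹¹ m
E_h/a₀³ = 3.01 × 10¹³ Pa

3.01 × 10¹³ Pa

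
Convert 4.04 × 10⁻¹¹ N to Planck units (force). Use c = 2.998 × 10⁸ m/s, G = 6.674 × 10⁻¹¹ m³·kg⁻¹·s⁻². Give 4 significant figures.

Planck force: F_P = c⁴/G = 1.210 × 10⁴⁴ N.
4.04 × 10⁻¹¹ / 1.210 × 10⁴⁴ = 3.338 × 10⁻⁵⁵

3.338 × 10⁻⁵⁵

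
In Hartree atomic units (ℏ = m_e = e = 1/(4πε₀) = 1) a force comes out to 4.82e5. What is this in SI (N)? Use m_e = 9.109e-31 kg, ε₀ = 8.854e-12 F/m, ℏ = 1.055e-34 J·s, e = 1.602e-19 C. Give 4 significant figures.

One atomic unit of force: F_au = E_h/a₀ = m_e²e⁶/((4πε₀)³ℏ⁴) = 8.220e-8 N.
4.82e5 × 8.220e-8 N = 0.03962 N

0.03962 N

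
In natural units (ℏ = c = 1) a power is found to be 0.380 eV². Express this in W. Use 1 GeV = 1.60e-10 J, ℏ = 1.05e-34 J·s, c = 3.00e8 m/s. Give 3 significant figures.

9.26e-5 W

Power is [E]/[T] = [E]²/ℏ.
1 GeV² → 1/ℏ × (1 GeV in J)² = 2.44e14 W.
Convert the energy scale: 0.380 eV² = 3.80e-19 GeV².
Result: 3.80e-19 × 2.44e14 = 9.26e-5 W.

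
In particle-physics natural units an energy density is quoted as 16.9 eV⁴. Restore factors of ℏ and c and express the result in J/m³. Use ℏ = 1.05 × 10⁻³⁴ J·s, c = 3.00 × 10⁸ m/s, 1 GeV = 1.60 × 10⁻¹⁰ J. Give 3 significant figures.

354 J/m³

[E]/[L]³ = [E]⁴/(ℏc)³; restore (ℏc)⁻³.
1 GeV⁴ → 1/(ℏc)³ × (1 GeV in J)⁴ = 2.10 × 10³⁷ J/m³.
Convert the energy scale: 16.9 eV⁴ = 1.69 × 10⁻³⁵ GeV⁴.
Result: 1.69 × 10⁻³⁵ × 2.10 × 10³⁷ = 354 J/m³.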